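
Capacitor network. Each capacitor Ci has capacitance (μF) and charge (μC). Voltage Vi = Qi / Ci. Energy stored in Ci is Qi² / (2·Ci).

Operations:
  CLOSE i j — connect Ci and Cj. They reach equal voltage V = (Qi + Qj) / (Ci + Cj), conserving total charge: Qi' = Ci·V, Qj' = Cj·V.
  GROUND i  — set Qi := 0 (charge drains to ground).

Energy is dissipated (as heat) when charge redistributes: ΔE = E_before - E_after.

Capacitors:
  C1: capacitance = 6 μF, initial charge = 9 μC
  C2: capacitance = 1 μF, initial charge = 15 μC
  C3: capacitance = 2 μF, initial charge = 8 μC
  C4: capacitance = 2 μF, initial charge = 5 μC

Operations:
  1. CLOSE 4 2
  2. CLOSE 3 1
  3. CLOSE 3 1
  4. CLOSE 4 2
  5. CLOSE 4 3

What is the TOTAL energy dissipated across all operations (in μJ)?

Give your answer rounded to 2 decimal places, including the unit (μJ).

Answer: 67.08 μJ

Derivation:
Initial: C1(6μF, Q=9μC, V=1.50V), C2(1μF, Q=15μC, V=15.00V), C3(2μF, Q=8μC, V=4.00V), C4(2μF, Q=5μC, V=2.50V)
Op 1: CLOSE 4-2: Q_total=20.00, C_total=3.00, V=6.67; Q4=13.33, Q2=6.67; dissipated=52.083
Op 2: CLOSE 3-1: Q_total=17.00, C_total=8.00, V=2.12; Q3=4.25, Q1=12.75; dissipated=4.688
Op 3: CLOSE 3-1: Q_total=17.00, C_total=8.00, V=2.12; Q3=4.25, Q1=12.75; dissipated=0.000
Op 4: CLOSE 4-2: Q_total=20.00, C_total=3.00, V=6.67; Q4=13.33, Q2=6.67; dissipated=0.000
Op 5: CLOSE 4-3: Q_total=17.58, C_total=4.00, V=4.40; Q4=8.79, Q3=8.79; dissipated=10.313
Total dissipated: 67.084 μJ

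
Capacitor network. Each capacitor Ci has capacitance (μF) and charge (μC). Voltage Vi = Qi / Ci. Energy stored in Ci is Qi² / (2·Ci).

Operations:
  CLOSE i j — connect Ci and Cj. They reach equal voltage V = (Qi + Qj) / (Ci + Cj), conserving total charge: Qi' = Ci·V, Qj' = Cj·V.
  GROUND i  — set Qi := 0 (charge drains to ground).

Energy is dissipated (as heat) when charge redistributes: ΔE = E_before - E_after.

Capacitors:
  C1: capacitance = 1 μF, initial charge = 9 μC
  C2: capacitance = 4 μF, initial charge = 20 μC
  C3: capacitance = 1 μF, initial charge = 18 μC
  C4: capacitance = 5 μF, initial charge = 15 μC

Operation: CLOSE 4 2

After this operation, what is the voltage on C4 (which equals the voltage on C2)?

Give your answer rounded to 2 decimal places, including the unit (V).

Answer: 3.89 V

Derivation:
Initial: C1(1μF, Q=9μC, V=9.00V), C2(4μF, Q=20μC, V=5.00V), C3(1μF, Q=18μC, V=18.00V), C4(5μF, Q=15μC, V=3.00V)
Op 1: CLOSE 4-2: Q_total=35.00, C_total=9.00, V=3.89; Q4=19.44, Q2=15.56; dissipated=4.444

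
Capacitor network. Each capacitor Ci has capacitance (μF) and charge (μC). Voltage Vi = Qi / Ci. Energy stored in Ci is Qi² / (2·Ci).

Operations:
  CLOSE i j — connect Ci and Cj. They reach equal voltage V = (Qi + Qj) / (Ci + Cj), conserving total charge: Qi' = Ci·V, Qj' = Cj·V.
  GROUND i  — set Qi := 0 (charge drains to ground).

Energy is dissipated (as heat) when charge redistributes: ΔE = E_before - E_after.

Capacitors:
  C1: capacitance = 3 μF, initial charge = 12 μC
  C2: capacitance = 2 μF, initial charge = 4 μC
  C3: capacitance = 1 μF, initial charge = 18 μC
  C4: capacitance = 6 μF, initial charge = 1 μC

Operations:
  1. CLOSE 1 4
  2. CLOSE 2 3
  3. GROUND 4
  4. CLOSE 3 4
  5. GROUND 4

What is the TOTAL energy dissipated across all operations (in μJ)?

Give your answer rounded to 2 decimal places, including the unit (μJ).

Initial: C1(3μF, Q=12μC, V=4.00V), C2(2μF, Q=4μC, V=2.00V), C3(1μF, Q=18μC, V=18.00V), C4(6μF, Q=1μC, V=0.17V)
Op 1: CLOSE 1-4: Q_total=13.00, C_total=9.00, V=1.44; Q1=4.33, Q4=8.67; dissipated=14.694
Op 2: CLOSE 2-3: Q_total=22.00, C_total=3.00, V=7.33; Q2=14.67, Q3=7.33; dissipated=85.333
Op 3: GROUND 4: Q4=0; energy lost=6.259
Op 4: CLOSE 3-4: Q_total=7.33, C_total=7.00, V=1.05; Q3=1.05, Q4=6.29; dissipated=23.048
Op 5: GROUND 4: Q4=0; energy lost=3.293
Total dissipated: 132.627 μJ

Answer: 132.63 μJ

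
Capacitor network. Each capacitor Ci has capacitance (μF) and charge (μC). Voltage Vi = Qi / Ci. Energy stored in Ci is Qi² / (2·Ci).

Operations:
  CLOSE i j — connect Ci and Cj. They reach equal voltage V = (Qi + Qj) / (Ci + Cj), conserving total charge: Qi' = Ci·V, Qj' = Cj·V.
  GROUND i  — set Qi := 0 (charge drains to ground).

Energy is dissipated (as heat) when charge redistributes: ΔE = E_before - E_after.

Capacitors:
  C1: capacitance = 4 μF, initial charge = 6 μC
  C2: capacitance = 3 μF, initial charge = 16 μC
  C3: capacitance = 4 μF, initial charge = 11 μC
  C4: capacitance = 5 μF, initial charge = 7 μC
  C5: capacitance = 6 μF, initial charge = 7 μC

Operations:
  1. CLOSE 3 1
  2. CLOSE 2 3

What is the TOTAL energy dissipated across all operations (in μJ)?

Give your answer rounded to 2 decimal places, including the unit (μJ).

Initial: C1(4μF, Q=6μC, V=1.50V), C2(3μF, Q=16μC, V=5.33V), C3(4μF, Q=11μC, V=2.75V), C4(5μF, Q=7μC, V=1.40V), C5(6μF, Q=7μC, V=1.17V)
Op 1: CLOSE 3-1: Q_total=17.00, C_total=8.00, V=2.12; Q3=8.50, Q1=8.50; dissipated=1.562
Op 2: CLOSE 2-3: Q_total=24.50, C_total=7.00, V=3.50; Q2=10.50, Q3=14.00; dissipated=8.823
Total dissipated: 10.385 μJ

Answer: 10.39 μJ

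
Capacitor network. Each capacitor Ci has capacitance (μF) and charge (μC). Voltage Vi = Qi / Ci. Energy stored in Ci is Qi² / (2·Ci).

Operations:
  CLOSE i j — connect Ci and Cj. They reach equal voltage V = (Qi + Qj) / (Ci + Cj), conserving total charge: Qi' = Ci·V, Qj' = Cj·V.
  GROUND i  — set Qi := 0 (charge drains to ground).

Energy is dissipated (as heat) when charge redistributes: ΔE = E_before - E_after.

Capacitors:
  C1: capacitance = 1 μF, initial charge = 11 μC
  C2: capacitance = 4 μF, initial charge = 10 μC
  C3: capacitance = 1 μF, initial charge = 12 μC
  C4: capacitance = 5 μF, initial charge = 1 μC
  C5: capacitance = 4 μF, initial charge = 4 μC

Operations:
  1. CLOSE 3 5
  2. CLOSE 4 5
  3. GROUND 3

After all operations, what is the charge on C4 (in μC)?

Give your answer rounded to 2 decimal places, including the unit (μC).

Answer: 7.67 μC

Derivation:
Initial: C1(1μF, Q=11μC, V=11.00V), C2(4μF, Q=10μC, V=2.50V), C3(1μF, Q=12μC, V=12.00V), C4(5μF, Q=1μC, V=0.20V), C5(4μF, Q=4μC, V=1.00V)
Op 1: CLOSE 3-5: Q_total=16.00, C_total=5.00, V=3.20; Q3=3.20, Q5=12.80; dissipated=48.400
Op 2: CLOSE 4-5: Q_total=13.80, C_total=9.00, V=1.53; Q4=7.67, Q5=6.13; dissipated=10.000
Op 3: GROUND 3: Q3=0; energy lost=5.120
Final charges: Q1=11.00, Q2=10.00, Q3=0.00, Q4=7.67, Q5=6.13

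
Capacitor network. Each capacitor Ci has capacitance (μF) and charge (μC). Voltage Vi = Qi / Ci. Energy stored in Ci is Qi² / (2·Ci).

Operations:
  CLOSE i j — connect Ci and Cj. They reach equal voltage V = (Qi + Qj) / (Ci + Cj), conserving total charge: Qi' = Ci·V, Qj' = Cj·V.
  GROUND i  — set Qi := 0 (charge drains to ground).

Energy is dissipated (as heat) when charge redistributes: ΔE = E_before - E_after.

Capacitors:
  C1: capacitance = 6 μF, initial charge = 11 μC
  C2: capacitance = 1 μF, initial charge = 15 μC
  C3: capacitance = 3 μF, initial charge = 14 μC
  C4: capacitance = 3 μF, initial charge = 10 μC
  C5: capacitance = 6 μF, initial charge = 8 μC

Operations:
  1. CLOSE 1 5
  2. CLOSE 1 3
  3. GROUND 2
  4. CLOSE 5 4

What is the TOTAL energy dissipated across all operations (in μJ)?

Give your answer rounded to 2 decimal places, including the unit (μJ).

Initial: C1(6μF, Q=11μC, V=1.83V), C2(1μF, Q=15μC, V=15.00V), C3(3μF, Q=14μC, V=4.67V), C4(3μF, Q=10μC, V=3.33V), C5(6μF, Q=8μC, V=1.33V)
Op 1: CLOSE 1-5: Q_total=19.00, C_total=12.00, V=1.58; Q1=9.50, Q5=9.50; dissipated=0.375
Op 2: CLOSE 1-3: Q_total=23.50, C_total=9.00, V=2.61; Q1=15.67, Q3=7.83; dissipated=9.507
Op 3: GROUND 2: Q2=0; energy lost=112.500
Op 4: CLOSE 5-4: Q_total=19.50, C_total=9.00, V=2.17; Q5=13.00, Q4=6.50; dissipated=3.062
Total dissipated: 125.444 μJ

Answer: 125.44 μJ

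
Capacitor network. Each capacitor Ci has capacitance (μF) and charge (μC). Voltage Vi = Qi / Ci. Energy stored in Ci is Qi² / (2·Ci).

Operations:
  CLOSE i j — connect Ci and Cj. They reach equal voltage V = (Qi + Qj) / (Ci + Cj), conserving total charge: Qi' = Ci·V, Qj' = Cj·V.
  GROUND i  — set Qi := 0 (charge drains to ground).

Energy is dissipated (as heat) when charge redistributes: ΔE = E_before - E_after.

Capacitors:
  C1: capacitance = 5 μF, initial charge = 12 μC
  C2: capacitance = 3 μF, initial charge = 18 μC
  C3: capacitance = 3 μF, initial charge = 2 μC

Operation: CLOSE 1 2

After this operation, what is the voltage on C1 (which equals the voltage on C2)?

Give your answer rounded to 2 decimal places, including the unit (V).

Initial: C1(5μF, Q=12μC, V=2.40V), C2(3μF, Q=18μC, V=6.00V), C3(3μF, Q=2μC, V=0.67V)
Op 1: CLOSE 1-2: Q_total=30.00, C_total=8.00, V=3.75; Q1=18.75, Q2=11.25; dissipated=12.150

Answer: 3.75 V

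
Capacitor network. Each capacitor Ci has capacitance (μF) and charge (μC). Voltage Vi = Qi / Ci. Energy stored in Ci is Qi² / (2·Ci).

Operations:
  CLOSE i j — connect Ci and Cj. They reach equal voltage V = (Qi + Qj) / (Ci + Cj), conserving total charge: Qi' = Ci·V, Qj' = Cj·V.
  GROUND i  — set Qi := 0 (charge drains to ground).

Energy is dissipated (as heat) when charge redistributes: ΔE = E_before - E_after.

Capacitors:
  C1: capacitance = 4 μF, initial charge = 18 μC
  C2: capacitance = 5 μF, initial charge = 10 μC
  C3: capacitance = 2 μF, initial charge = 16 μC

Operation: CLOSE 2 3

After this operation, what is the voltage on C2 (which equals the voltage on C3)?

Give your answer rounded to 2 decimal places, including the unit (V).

Answer: 3.71 V

Derivation:
Initial: C1(4μF, Q=18μC, V=4.50V), C2(5μF, Q=10μC, V=2.00V), C3(2μF, Q=16μC, V=8.00V)
Op 1: CLOSE 2-3: Q_total=26.00, C_total=7.00, V=3.71; Q2=18.57, Q3=7.43; dissipated=25.714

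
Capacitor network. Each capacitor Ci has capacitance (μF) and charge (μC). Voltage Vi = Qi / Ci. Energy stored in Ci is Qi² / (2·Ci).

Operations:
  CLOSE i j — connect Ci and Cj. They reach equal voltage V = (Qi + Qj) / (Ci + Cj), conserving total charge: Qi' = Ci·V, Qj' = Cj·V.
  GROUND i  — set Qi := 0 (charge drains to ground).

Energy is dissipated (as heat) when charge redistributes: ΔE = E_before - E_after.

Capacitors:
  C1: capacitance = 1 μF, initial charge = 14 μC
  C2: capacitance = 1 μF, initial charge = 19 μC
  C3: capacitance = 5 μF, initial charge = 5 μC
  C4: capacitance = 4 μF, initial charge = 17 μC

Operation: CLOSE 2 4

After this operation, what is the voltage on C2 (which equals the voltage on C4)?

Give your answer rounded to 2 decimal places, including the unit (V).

Answer: 7.20 V

Derivation:
Initial: C1(1μF, Q=14μC, V=14.00V), C2(1μF, Q=19μC, V=19.00V), C3(5μF, Q=5μC, V=1.00V), C4(4μF, Q=17μC, V=4.25V)
Op 1: CLOSE 2-4: Q_total=36.00, C_total=5.00, V=7.20; Q2=7.20, Q4=28.80; dissipated=87.025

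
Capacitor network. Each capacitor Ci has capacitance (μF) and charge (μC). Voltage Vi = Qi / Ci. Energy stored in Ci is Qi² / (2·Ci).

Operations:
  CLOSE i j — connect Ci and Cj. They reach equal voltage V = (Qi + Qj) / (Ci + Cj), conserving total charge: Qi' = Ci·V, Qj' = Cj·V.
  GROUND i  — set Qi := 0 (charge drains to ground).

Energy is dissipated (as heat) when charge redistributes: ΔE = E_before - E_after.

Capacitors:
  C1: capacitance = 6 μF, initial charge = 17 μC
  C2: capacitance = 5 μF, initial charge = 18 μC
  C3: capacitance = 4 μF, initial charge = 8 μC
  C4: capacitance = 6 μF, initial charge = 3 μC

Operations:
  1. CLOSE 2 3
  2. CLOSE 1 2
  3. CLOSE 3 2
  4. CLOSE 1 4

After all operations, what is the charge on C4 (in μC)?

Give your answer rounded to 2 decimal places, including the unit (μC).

Initial: C1(6μF, Q=17μC, V=2.83V), C2(5μF, Q=18μC, V=3.60V), C3(4μF, Q=8μC, V=2.00V), C4(6μF, Q=3μC, V=0.50V)
Op 1: CLOSE 2-3: Q_total=26.00, C_total=9.00, V=2.89; Q2=14.44, Q3=11.56; dissipated=2.844
Op 2: CLOSE 1-2: Q_total=31.44, C_total=11.00, V=2.86; Q1=17.15, Q2=14.29; dissipated=0.004
Op 3: CLOSE 3-2: Q_total=25.85, C_total=9.00, V=2.87; Q3=11.49, Q2=14.36; dissipated=0.001
Op 4: CLOSE 1-4: Q_total=20.15, C_total=12.00, V=1.68; Q1=10.08, Q4=10.08; dissipated=8.344
Final charges: Q1=10.08, Q2=14.36, Q3=11.49, Q4=10.08

Answer: 10.08 μC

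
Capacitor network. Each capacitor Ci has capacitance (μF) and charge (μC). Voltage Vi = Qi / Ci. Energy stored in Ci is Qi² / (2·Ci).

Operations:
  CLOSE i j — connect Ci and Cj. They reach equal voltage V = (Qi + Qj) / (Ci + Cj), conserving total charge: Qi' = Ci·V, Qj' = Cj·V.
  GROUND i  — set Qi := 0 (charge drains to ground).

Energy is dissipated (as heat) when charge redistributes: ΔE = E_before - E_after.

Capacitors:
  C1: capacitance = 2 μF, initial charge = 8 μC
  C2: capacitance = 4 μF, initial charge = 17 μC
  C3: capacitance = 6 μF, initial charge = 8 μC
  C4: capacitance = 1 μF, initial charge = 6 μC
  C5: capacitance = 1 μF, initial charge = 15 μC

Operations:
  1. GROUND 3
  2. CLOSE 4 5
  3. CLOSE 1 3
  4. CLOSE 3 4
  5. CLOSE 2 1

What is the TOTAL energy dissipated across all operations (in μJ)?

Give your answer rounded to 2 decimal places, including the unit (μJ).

Answer: 83.30 μJ

Derivation:
Initial: C1(2μF, Q=8μC, V=4.00V), C2(4μF, Q=17μC, V=4.25V), C3(6μF, Q=8μC, V=1.33V), C4(1μF, Q=6μC, V=6.00V), C5(1μF, Q=15μC, V=15.00V)
Op 1: GROUND 3: Q3=0; energy lost=5.333
Op 2: CLOSE 4-5: Q_total=21.00, C_total=2.00, V=10.50; Q4=10.50, Q5=10.50; dissipated=20.250
Op 3: CLOSE 1-3: Q_total=8.00, C_total=8.00, V=1.00; Q1=2.00, Q3=6.00; dissipated=12.000
Op 4: CLOSE 3-4: Q_total=16.50, C_total=7.00, V=2.36; Q3=14.14, Q4=2.36; dissipated=38.679
Op 5: CLOSE 2-1: Q_total=19.00, C_total=6.00, V=3.17; Q2=12.67, Q1=6.33; dissipated=7.042
Total dissipated: 83.304 μJ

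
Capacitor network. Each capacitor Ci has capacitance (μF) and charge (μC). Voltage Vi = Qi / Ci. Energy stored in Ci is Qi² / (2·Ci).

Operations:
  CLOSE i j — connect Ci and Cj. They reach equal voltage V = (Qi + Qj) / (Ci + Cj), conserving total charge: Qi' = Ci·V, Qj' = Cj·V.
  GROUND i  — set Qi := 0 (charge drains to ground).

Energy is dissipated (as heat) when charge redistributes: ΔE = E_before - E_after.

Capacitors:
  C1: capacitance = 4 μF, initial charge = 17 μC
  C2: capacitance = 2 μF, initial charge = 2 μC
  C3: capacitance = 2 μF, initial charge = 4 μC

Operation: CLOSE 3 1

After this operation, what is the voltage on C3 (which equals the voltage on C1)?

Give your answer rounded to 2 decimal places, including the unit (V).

Answer: 3.50 V

Derivation:
Initial: C1(4μF, Q=17μC, V=4.25V), C2(2μF, Q=2μC, V=1.00V), C3(2μF, Q=4μC, V=2.00V)
Op 1: CLOSE 3-1: Q_total=21.00, C_total=6.00, V=3.50; Q3=7.00, Q1=14.00; dissipated=3.375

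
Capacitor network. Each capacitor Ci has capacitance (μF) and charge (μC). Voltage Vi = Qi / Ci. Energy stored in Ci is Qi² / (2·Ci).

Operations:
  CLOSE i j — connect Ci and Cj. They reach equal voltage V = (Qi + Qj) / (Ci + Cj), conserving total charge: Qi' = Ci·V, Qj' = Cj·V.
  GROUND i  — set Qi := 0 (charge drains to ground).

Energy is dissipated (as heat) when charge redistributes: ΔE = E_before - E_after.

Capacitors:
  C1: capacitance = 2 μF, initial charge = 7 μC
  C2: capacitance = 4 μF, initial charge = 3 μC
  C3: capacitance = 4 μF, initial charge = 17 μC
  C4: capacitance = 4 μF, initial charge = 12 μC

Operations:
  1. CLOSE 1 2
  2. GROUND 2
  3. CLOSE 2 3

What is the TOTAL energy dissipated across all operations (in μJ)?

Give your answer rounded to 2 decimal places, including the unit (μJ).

Answer: 28.66 μJ

Derivation:
Initial: C1(2μF, Q=7μC, V=3.50V), C2(4μF, Q=3μC, V=0.75V), C3(4μF, Q=17μC, V=4.25V), C4(4μF, Q=12μC, V=3.00V)
Op 1: CLOSE 1-2: Q_total=10.00, C_total=6.00, V=1.67; Q1=3.33, Q2=6.67; dissipated=5.042
Op 2: GROUND 2: Q2=0; energy lost=5.556
Op 3: CLOSE 2-3: Q_total=17.00, C_total=8.00, V=2.12; Q2=8.50, Q3=8.50; dissipated=18.062
Total dissipated: 28.660 μJ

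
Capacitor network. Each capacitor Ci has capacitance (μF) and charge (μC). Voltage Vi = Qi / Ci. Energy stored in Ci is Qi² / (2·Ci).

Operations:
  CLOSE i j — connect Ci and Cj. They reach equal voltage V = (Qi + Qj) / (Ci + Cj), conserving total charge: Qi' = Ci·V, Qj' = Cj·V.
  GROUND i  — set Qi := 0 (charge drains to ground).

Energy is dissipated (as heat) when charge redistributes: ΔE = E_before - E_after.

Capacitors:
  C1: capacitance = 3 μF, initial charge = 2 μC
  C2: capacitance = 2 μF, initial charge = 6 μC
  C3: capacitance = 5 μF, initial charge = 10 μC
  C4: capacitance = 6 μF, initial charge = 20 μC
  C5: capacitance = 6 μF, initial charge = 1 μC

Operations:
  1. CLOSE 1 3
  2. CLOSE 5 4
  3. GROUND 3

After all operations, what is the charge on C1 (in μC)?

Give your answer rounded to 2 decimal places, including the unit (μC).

Answer: 4.50 μC

Derivation:
Initial: C1(3μF, Q=2μC, V=0.67V), C2(2μF, Q=6μC, V=3.00V), C3(5μF, Q=10μC, V=2.00V), C4(6μF, Q=20μC, V=3.33V), C5(6μF, Q=1μC, V=0.17V)
Op 1: CLOSE 1-3: Q_total=12.00, C_total=8.00, V=1.50; Q1=4.50, Q3=7.50; dissipated=1.667
Op 2: CLOSE 5-4: Q_total=21.00, C_total=12.00, V=1.75; Q5=10.50, Q4=10.50; dissipated=15.042
Op 3: GROUND 3: Q3=0; energy lost=5.625
Final charges: Q1=4.50, Q2=6.00, Q3=0.00, Q4=10.50, Q5=10.50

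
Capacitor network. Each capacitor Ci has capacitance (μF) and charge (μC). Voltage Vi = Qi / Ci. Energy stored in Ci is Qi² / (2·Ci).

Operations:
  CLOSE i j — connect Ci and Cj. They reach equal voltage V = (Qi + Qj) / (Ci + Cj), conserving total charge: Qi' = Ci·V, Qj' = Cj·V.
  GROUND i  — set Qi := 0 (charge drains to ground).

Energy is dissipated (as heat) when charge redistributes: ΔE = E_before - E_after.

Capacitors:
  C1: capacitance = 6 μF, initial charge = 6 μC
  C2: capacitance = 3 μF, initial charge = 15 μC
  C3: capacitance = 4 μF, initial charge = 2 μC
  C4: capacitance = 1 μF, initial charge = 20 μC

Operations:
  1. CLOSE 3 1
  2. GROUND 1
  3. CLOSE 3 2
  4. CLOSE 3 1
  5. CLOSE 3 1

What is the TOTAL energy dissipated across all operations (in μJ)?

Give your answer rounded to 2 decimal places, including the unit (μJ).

Initial: C1(6μF, Q=6μC, V=1.00V), C2(3μF, Q=15μC, V=5.00V), C3(4μF, Q=2μC, V=0.50V), C4(1μF, Q=20μC, V=20.00V)
Op 1: CLOSE 3-1: Q_total=8.00, C_total=10.00, V=0.80; Q3=3.20, Q1=4.80; dissipated=0.300
Op 2: GROUND 1: Q1=0; energy lost=1.920
Op 3: CLOSE 3-2: Q_total=18.20, C_total=7.00, V=2.60; Q3=10.40, Q2=7.80; dissipated=15.120
Op 4: CLOSE 3-1: Q_total=10.40, C_total=10.00, V=1.04; Q3=4.16, Q1=6.24; dissipated=8.112
Op 5: CLOSE 3-1: Q_total=10.40, C_total=10.00, V=1.04; Q3=4.16, Q1=6.24; dissipated=0.000
Total dissipated: 25.452 μJ

Answer: 25.45 μJ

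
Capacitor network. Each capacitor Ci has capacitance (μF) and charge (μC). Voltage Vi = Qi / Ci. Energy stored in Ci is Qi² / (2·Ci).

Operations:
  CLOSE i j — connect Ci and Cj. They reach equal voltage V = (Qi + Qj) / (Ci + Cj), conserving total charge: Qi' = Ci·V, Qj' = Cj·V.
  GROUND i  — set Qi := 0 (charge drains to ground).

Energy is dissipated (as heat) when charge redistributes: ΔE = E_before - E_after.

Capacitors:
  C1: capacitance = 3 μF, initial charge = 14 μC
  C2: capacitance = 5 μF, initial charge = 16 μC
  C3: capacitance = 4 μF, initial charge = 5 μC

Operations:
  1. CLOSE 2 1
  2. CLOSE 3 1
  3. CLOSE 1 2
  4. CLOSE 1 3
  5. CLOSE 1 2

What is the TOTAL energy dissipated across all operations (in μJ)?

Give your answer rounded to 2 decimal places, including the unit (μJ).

Answer: 10.21 μJ

Derivation:
Initial: C1(3μF, Q=14μC, V=4.67V), C2(5μF, Q=16μC, V=3.20V), C3(4μF, Q=5μC, V=1.25V)
Op 1: CLOSE 2-1: Q_total=30.00, C_total=8.00, V=3.75; Q2=18.75, Q1=11.25; dissipated=2.017
Op 2: CLOSE 3-1: Q_total=16.25, C_total=7.00, V=2.32; Q3=9.29, Q1=6.96; dissipated=5.357
Op 3: CLOSE 1-2: Q_total=25.71, C_total=8.00, V=3.21; Q1=9.64, Q2=16.07; dissipated=1.913
Op 4: CLOSE 1-3: Q_total=18.93, C_total=7.00, V=2.70; Q1=8.11, Q3=10.82; dissipated=0.683
Op 5: CLOSE 1-2: Q_total=24.18, C_total=8.00, V=3.02; Q1=9.07, Q2=15.11; dissipated=0.244
Total dissipated: 10.214 μJ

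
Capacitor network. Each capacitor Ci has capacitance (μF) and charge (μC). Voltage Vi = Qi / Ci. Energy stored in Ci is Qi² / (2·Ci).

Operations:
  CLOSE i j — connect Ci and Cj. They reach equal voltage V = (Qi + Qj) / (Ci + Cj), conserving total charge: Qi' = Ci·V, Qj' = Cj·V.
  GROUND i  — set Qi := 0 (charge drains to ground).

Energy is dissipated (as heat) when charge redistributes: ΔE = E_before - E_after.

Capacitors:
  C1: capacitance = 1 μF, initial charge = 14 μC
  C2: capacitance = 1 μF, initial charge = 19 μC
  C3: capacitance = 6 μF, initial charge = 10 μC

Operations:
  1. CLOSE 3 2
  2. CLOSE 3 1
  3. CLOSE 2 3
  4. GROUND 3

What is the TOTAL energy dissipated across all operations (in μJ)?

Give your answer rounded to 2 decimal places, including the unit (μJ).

Answer: 257.12 μJ

Derivation:
Initial: C1(1μF, Q=14μC, V=14.00V), C2(1μF, Q=19μC, V=19.00V), C3(6μF, Q=10μC, V=1.67V)
Op 1: CLOSE 3-2: Q_total=29.00, C_total=7.00, V=4.14; Q3=24.86, Q2=4.14; dissipated=128.762
Op 2: CLOSE 3-1: Q_total=38.86, C_total=7.00, V=5.55; Q3=33.31, Q1=5.55; dissipated=41.641
Op 3: CLOSE 2-3: Q_total=37.45, C_total=7.00, V=5.35; Q2=5.35, Q3=32.10; dissipated=0.850
Op 4: GROUND 3: Q3=0; energy lost=85.863
Total dissipated: 257.116 μJ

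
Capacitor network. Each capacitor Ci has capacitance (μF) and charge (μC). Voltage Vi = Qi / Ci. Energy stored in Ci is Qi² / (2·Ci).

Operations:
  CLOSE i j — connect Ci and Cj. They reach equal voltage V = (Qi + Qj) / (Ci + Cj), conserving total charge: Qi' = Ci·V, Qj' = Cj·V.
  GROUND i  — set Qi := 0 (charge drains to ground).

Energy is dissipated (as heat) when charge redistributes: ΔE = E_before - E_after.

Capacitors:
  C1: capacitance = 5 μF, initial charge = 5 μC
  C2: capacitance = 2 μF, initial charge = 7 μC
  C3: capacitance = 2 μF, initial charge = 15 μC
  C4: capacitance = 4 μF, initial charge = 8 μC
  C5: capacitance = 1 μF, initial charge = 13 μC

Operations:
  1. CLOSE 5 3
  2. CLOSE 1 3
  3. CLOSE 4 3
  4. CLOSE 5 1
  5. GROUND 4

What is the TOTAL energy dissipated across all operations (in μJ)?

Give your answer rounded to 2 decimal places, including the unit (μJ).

Answer: 87.83 μJ

Derivation:
Initial: C1(5μF, Q=5μC, V=1.00V), C2(2μF, Q=7μC, V=3.50V), C3(2μF, Q=15μC, V=7.50V), C4(4μF, Q=8μC, V=2.00V), C5(1μF, Q=13μC, V=13.00V)
Op 1: CLOSE 5-3: Q_total=28.00, C_total=3.00, V=9.33; Q5=9.33, Q3=18.67; dissipated=10.083
Op 2: CLOSE 1-3: Q_total=23.67, C_total=7.00, V=3.38; Q1=16.90, Q3=6.76; dissipated=49.603
Op 3: CLOSE 4-3: Q_total=14.76, C_total=6.00, V=2.46; Q4=9.84, Q3=4.92; dissipated=1.271
Op 4: CLOSE 5-1: Q_total=26.24, C_total=6.00, V=4.37; Q5=4.37, Q1=21.87; dissipated=14.763
Op 5: GROUND 4: Q4=0; energy lost=12.106
Total dissipated: 87.827 μJ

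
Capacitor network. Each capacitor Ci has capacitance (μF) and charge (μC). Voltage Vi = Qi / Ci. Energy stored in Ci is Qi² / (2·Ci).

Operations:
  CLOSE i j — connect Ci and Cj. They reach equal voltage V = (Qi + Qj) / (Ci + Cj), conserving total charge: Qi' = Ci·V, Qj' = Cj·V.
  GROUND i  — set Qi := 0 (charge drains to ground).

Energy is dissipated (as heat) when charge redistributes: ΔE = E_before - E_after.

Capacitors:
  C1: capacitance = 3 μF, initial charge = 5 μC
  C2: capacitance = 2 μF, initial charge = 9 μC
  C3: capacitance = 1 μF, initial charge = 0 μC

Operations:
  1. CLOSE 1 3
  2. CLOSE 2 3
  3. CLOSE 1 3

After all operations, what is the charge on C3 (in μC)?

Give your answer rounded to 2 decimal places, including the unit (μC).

Initial: C1(3μF, Q=5μC, V=1.67V), C2(2μF, Q=9μC, V=4.50V), C3(1μF, Q=0μC, V=0.00V)
Op 1: CLOSE 1-3: Q_total=5.00, C_total=4.00, V=1.25; Q1=3.75, Q3=1.25; dissipated=1.042
Op 2: CLOSE 2-3: Q_total=10.25, C_total=3.00, V=3.42; Q2=6.83, Q3=3.42; dissipated=3.521
Op 3: CLOSE 1-3: Q_total=7.17, C_total=4.00, V=1.79; Q1=5.38, Q3=1.79; dissipated=1.760
Final charges: Q1=5.38, Q2=6.83, Q3=1.79

Answer: 1.79 μC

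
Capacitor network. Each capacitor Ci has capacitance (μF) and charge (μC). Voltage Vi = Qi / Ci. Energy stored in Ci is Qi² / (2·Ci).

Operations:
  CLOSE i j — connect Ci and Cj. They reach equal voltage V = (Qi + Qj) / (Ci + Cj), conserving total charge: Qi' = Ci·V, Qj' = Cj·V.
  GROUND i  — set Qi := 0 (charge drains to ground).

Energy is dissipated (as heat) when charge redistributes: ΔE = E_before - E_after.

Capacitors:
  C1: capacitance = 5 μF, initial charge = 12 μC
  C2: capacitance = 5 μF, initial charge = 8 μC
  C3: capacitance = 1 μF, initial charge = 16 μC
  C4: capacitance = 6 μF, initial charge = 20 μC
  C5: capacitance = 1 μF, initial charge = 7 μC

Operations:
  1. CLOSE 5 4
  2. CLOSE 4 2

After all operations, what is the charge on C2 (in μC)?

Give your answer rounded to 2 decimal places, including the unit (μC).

Initial: C1(5μF, Q=12μC, V=2.40V), C2(5μF, Q=8μC, V=1.60V), C3(1μF, Q=16μC, V=16.00V), C4(6μF, Q=20μC, V=3.33V), C5(1μF, Q=7μC, V=7.00V)
Op 1: CLOSE 5-4: Q_total=27.00, C_total=7.00, V=3.86; Q5=3.86, Q4=23.14; dissipated=5.762
Op 2: CLOSE 4-2: Q_total=31.14, C_total=11.00, V=2.83; Q4=16.99, Q2=14.16; dissipated=6.947
Final charges: Q1=12.00, Q2=14.16, Q3=16.00, Q4=16.99, Q5=3.86

Answer: 14.16 μC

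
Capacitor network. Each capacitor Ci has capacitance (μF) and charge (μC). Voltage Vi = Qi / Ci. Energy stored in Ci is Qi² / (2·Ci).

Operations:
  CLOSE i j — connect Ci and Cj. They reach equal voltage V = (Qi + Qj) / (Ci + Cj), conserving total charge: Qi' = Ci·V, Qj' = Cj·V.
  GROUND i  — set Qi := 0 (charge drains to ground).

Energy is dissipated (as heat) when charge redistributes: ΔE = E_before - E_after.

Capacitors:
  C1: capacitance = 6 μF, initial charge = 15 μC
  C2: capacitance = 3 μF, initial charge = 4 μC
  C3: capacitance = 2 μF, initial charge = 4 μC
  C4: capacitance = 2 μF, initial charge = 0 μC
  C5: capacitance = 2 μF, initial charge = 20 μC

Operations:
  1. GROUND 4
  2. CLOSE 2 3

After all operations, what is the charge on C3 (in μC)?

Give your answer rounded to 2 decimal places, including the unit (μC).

Answer: 3.20 μC

Derivation:
Initial: C1(6μF, Q=15μC, V=2.50V), C2(3μF, Q=4μC, V=1.33V), C3(2μF, Q=4μC, V=2.00V), C4(2μF, Q=0μC, V=0.00V), C5(2μF, Q=20μC, V=10.00V)
Op 1: GROUND 4: Q4=0; energy lost=0.000
Op 2: CLOSE 2-3: Q_total=8.00, C_total=5.00, V=1.60; Q2=4.80, Q3=3.20; dissipated=0.267
Final charges: Q1=15.00, Q2=4.80, Q3=3.20, Q4=0.00, Q5=20.00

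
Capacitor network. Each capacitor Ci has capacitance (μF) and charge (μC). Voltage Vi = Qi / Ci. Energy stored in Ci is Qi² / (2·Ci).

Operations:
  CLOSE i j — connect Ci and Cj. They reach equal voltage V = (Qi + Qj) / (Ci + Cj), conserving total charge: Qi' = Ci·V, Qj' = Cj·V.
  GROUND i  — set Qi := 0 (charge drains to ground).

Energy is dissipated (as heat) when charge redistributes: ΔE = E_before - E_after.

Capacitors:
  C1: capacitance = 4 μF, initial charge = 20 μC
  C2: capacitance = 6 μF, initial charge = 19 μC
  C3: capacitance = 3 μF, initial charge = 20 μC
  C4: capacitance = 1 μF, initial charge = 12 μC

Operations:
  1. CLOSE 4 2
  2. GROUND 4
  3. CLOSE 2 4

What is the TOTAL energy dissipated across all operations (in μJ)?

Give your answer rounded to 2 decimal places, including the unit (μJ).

Initial: C1(4μF, Q=20μC, V=5.00V), C2(6μF, Q=19μC, V=3.17V), C3(3μF, Q=20μC, V=6.67V), C4(1μF, Q=12μC, V=12.00V)
Op 1: CLOSE 4-2: Q_total=31.00, C_total=7.00, V=4.43; Q4=4.43, Q2=26.57; dissipated=33.440
Op 2: GROUND 4: Q4=0; energy lost=9.806
Op 3: CLOSE 2-4: Q_total=26.57, C_total=7.00, V=3.80; Q2=22.78, Q4=3.80; dissipated=8.405
Total dissipated: 51.652 μJ

Answer: 51.65 μJ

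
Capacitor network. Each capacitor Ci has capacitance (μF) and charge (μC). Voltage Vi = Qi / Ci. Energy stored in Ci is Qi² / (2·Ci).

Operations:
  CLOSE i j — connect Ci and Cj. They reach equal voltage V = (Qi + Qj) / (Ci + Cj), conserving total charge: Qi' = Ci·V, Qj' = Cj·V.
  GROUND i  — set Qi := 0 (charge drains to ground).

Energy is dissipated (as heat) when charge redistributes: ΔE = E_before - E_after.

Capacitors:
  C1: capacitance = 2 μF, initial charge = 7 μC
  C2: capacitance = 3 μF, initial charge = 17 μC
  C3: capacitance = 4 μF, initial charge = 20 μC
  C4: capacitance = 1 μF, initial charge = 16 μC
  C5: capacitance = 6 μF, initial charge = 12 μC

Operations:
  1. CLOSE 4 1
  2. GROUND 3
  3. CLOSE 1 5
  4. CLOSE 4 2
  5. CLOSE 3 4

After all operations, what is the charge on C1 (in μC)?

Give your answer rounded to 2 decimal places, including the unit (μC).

Answer: 6.83 μC

Derivation:
Initial: C1(2μF, Q=7μC, V=3.50V), C2(3μF, Q=17μC, V=5.67V), C3(4μF, Q=20μC, V=5.00V), C4(1μF, Q=16μC, V=16.00V), C5(6μF, Q=12μC, V=2.00V)
Op 1: CLOSE 4-1: Q_total=23.00, C_total=3.00, V=7.67; Q4=7.67, Q1=15.33; dissipated=52.083
Op 2: GROUND 3: Q3=0; energy lost=50.000
Op 3: CLOSE 1-5: Q_total=27.33, C_total=8.00, V=3.42; Q1=6.83, Q5=20.50; dissipated=24.083
Op 4: CLOSE 4-2: Q_total=24.67, C_total=4.00, V=6.17; Q4=6.17, Q2=18.50; dissipated=1.500
Op 5: CLOSE 3-4: Q_total=6.17, C_total=5.00, V=1.23; Q3=4.93, Q4=1.23; dissipated=15.211
Final charges: Q1=6.83, Q2=18.50, Q3=4.93, Q4=1.23, Q5=20.50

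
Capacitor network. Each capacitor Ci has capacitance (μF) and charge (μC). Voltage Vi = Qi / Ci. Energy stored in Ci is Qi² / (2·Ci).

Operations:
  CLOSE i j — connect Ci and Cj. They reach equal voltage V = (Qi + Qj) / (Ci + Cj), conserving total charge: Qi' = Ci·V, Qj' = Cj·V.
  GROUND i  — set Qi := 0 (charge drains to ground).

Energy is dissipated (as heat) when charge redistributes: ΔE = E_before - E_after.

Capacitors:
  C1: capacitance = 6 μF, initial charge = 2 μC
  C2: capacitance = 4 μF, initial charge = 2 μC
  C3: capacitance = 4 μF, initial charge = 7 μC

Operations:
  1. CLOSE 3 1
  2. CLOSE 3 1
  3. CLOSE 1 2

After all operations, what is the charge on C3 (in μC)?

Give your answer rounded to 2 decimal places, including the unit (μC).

Initial: C1(6μF, Q=2μC, V=0.33V), C2(4μF, Q=2μC, V=0.50V), C3(4μF, Q=7μC, V=1.75V)
Op 1: CLOSE 3-1: Q_total=9.00, C_total=10.00, V=0.90; Q3=3.60, Q1=5.40; dissipated=2.408
Op 2: CLOSE 3-1: Q_total=9.00, C_total=10.00, V=0.90; Q3=3.60, Q1=5.40; dissipated=0.000
Op 3: CLOSE 1-2: Q_total=7.40, C_total=10.00, V=0.74; Q1=4.44, Q2=2.96; dissipated=0.192
Final charges: Q1=4.44, Q2=2.96, Q3=3.60

Answer: 3.60 μC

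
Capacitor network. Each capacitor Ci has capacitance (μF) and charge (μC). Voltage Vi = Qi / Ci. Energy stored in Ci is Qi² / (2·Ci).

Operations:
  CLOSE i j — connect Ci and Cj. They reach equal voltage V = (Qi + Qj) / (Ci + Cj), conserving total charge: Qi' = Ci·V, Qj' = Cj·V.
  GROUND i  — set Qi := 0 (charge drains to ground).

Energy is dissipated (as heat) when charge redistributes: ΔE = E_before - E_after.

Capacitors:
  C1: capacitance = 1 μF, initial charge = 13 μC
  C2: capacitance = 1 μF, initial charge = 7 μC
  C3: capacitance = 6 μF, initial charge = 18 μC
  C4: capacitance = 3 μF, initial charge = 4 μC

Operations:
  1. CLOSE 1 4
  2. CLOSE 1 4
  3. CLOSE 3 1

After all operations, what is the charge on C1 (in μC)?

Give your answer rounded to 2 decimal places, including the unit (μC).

Answer: 3.18 μC

Derivation:
Initial: C1(1μF, Q=13μC, V=13.00V), C2(1μF, Q=7μC, V=7.00V), C3(6μF, Q=18μC, V=3.00V), C4(3μF, Q=4μC, V=1.33V)
Op 1: CLOSE 1-4: Q_total=17.00, C_total=4.00, V=4.25; Q1=4.25, Q4=12.75; dissipated=51.042
Op 2: CLOSE 1-4: Q_total=17.00, C_total=4.00, V=4.25; Q1=4.25, Q4=12.75; dissipated=0.000
Op 3: CLOSE 3-1: Q_total=22.25, C_total=7.00, V=3.18; Q3=19.07, Q1=3.18; dissipated=0.670
Final charges: Q1=3.18, Q2=7.00, Q3=19.07, Q4=12.75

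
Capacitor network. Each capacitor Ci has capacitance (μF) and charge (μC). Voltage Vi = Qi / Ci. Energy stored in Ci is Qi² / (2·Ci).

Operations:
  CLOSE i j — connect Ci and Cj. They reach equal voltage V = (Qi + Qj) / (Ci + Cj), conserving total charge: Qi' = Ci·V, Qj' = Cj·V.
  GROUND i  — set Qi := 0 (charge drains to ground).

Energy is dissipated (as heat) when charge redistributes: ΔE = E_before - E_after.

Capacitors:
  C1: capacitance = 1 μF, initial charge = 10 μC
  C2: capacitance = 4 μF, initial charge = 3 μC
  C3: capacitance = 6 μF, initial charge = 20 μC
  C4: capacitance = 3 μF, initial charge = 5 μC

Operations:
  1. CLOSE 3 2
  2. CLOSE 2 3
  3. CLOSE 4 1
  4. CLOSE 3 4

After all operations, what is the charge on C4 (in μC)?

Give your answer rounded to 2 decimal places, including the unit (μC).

Answer: 8.35 μC

Derivation:
Initial: C1(1μF, Q=10μC, V=10.00V), C2(4μF, Q=3μC, V=0.75V), C3(6μF, Q=20μC, V=3.33V), C4(3μF, Q=5μC, V=1.67V)
Op 1: CLOSE 3-2: Q_total=23.00, C_total=10.00, V=2.30; Q3=13.80, Q2=9.20; dissipated=8.008
Op 2: CLOSE 2-3: Q_total=23.00, C_total=10.00, V=2.30; Q2=9.20, Q3=13.80; dissipated=0.000
Op 3: CLOSE 4-1: Q_total=15.00, C_total=4.00, V=3.75; Q4=11.25, Q1=3.75; dissipated=26.042
Op 4: CLOSE 3-4: Q_total=25.05, C_total=9.00, V=2.78; Q3=16.70, Q4=8.35; dissipated=2.103
Final charges: Q1=3.75, Q2=9.20, Q3=16.70, Q4=8.35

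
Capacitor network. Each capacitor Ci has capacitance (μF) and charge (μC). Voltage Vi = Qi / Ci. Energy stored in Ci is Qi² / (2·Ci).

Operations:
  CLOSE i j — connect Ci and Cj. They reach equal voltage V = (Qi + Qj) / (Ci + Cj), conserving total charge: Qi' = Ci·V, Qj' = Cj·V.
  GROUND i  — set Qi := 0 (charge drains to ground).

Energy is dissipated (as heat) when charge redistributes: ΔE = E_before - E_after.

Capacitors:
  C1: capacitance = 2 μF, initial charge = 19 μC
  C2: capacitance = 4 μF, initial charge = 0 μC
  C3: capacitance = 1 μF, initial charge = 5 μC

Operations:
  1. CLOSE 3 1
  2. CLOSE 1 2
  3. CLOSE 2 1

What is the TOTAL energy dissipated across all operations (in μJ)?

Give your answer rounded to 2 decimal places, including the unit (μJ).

Initial: C1(2μF, Q=19μC, V=9.50V), C2(4μF, Q=0μC, V=0.00V), C3(1μF, Q=5μC, V=5.00V)
Op 1: CLOSE 3-1: Q_total=24.00, C_total=3.00, V=8.00; Q3=8.00, Q1=16.00; dissipated=6.750
Op 2: CLOSE 1-2: Q_total=16.00, C_total=6.00, V=2.67; Q1=5.33, Q2=10.67; dissipated=42.667
Op 3: CLOSE 2-1: Q_total=16.00, C_total=6.00, V=2.67; Q2=10.67, Q1=5.33; dissipated=0.000
Total dissipated: 49.417 μJ

Answer: 49.42 μJ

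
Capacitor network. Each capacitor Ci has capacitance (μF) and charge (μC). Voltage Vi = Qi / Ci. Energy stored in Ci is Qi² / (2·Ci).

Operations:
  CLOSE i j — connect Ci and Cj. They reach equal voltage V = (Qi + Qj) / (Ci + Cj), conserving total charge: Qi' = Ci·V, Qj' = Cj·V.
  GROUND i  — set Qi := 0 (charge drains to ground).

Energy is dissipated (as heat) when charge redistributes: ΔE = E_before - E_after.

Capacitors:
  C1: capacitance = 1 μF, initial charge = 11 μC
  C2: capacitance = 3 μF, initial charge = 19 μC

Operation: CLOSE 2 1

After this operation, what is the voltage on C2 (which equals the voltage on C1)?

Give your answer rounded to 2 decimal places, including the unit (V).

Initial: C1(1μF, Q=11μC, V=11.00V), C2(3μF, Q=19μC, V=6.33V)
Op 1: CLOSE 2-1: Q_total=30.00, C_total=4.00, V=7.50; Q2=22.50, Q1=7.50; dissipated=8.167

Answer: 7.50 V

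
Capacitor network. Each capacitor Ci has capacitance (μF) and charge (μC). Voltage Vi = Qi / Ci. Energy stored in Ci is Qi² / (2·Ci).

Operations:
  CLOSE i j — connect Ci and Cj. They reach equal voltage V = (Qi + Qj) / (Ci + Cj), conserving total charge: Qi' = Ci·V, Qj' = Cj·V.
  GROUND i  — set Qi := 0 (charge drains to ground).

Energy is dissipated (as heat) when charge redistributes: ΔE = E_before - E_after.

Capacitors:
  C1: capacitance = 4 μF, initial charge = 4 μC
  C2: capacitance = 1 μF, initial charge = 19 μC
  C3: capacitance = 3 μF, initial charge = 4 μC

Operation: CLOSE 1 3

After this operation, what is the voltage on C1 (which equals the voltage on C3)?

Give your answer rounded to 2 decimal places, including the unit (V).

Initial: C1(4μF, Q=4μC, V=1.00V), C2(1μF, Q=19μC, V=19.00V), C3(3μF, Q=4μC, V=1.33V)
Op 1: CLOSE 1-3: Q_total=8.00, C_total=7.00, V=1.14; Q1=4.57, Q3=3.43; dissipated=0.095

Answer: 1.14 V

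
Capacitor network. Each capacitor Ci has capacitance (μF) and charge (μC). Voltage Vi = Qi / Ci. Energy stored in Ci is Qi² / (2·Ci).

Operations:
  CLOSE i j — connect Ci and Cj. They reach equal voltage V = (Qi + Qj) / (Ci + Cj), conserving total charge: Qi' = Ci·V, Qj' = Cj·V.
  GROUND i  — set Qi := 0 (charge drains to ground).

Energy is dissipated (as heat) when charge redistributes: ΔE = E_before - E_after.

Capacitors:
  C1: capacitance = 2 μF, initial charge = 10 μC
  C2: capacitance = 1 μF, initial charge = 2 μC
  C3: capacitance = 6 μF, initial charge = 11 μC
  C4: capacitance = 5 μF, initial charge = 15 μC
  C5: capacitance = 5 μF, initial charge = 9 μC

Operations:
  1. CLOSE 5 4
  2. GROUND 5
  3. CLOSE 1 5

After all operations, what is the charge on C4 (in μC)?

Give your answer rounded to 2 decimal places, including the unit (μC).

Answer: 12.00 μC

Derivation:
Initial: C1(2μF, Q=10μC, V=5.00V), C2(1μF, Q=2μC, V=2.00V), C3(6μF, Q=11μC, V=1.83V), C4(5μF, Q=15μC, V=3.00V), C5(5μF, Q=9μC, V=1.80V)
Op 1: CLOSE 5-4: Q_total=24.00, C_total=10.00, V=2.40; Q5=12.00, Q4=12.00; dissipated=1.800
Op 2: GROUND 5: Q5=0; energy lost=14.400
Op 3: CLOSE 1-5: Q_total=10.00, C_total=7.00, V=1.43; Q1=2.86, Q5=7.14; dissipated=17.857
Final charges: Q1=2.86, Q2=2.00, Q3=11.00, Q4=12.00, Q5=7.14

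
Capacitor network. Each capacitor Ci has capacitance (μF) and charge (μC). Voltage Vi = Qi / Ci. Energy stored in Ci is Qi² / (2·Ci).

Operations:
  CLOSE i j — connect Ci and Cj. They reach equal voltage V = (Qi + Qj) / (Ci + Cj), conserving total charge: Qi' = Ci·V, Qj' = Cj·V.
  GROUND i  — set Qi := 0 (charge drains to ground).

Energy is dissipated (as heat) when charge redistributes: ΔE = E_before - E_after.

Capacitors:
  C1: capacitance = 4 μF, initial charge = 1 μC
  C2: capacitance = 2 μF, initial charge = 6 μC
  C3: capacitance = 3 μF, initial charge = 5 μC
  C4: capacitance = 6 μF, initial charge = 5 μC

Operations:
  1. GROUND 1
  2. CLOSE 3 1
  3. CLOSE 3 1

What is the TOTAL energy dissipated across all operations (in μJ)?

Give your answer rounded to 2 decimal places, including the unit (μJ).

Answer: 2.51 μJ

Derivation:
Initial: C1(4μF, Q=1μC, V=0.25V), C2(2μF, Q=6μC, V=3.00V), C3(3μF, Q=5μC, V=1.67V), C4(6μF, Q=5μC, V=0.83V)
Op 1: GROUND 1: Q1=0; energy lost=0.125
Op 2: CLOSE 3-1: Q_total=5.00, C_total=7.00, V=0.71; Q3=2.14, Q1=2.86; dissipated=2.381
Op 3: CLOSE 3-1: Q_total=5.00, C_total=7.00, V=0.71; Q3=2.14, Q1=2.86; dissipated=0.000
Total dissipated: 2.506 μJ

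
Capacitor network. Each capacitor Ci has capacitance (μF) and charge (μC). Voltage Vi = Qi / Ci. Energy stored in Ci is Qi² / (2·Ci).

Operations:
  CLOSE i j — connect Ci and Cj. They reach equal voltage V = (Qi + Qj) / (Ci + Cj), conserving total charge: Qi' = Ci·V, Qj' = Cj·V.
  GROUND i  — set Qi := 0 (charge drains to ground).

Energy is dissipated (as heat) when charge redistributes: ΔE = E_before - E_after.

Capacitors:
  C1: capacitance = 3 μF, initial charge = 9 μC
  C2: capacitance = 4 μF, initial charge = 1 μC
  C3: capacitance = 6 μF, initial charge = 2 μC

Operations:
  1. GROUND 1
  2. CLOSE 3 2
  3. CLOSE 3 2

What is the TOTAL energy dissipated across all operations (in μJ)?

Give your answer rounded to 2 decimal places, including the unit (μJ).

Initial: C1(3μF, Q=9μC, V=3.00V), C2(4μF, Q=1μC, V=0.25V), C3(6μF, Q=2μC, V=0.33V)
Op 1: GROUND 1: Q1=0; energy lost=13.500
Op 2: CLOSE 3-2: Q_total=3.00, C_total=10.00, V=0.30; Q3=1.80, Q2=1.20; dissipated=0.008
Op 3: CLOSE 3-2: Q_total=3.00, C_total=10.00, V=0.30; Q3=1.80, Q2=1.20; dissipated=0.000
Total dissipated: 13.508 μJ

Answer: 13.51 μJ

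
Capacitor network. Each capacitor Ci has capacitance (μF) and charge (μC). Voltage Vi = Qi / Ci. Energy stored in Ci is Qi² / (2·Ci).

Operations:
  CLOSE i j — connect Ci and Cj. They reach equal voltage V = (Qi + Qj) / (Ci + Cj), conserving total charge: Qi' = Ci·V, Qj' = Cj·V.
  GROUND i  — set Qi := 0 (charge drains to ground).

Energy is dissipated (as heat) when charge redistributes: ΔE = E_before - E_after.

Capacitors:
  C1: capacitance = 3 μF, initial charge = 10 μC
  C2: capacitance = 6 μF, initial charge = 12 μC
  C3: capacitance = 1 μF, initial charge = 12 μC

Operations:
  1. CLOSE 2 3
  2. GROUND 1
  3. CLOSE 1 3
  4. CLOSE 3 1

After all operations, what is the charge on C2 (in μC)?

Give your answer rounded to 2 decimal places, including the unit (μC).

Answer: 20.57 μC

Derivation:
Initial: C1(3μF, Q=10μC, V=3.33V), C2(6μF, Q=12μC, V=2.00V), C3(1μF, Q=12μC, V=12.00V)
Op 1: CLOSE 2-3: Q_total=24.00, C_total=7.00, V=3.43; Q2=20.57, Q3=3.43; dissipated=42.857
Op 2: GROUND 1: Q1=0; energy lost=16.667
Op 3: CLOSE 1-3: Q_total=3.43, C_total=4.00, V=0.86; Q1=2.57, Q3=0.86; dissipated=4.408
Op 4: CLOSE 3-1: Q_total=3.43, C_total=4.00, V=0.86; Q3=0.86, Q1=2.57; dissipated=0.000
Final charges: Q1=2.57, Q2=20.57, Q3=0.86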